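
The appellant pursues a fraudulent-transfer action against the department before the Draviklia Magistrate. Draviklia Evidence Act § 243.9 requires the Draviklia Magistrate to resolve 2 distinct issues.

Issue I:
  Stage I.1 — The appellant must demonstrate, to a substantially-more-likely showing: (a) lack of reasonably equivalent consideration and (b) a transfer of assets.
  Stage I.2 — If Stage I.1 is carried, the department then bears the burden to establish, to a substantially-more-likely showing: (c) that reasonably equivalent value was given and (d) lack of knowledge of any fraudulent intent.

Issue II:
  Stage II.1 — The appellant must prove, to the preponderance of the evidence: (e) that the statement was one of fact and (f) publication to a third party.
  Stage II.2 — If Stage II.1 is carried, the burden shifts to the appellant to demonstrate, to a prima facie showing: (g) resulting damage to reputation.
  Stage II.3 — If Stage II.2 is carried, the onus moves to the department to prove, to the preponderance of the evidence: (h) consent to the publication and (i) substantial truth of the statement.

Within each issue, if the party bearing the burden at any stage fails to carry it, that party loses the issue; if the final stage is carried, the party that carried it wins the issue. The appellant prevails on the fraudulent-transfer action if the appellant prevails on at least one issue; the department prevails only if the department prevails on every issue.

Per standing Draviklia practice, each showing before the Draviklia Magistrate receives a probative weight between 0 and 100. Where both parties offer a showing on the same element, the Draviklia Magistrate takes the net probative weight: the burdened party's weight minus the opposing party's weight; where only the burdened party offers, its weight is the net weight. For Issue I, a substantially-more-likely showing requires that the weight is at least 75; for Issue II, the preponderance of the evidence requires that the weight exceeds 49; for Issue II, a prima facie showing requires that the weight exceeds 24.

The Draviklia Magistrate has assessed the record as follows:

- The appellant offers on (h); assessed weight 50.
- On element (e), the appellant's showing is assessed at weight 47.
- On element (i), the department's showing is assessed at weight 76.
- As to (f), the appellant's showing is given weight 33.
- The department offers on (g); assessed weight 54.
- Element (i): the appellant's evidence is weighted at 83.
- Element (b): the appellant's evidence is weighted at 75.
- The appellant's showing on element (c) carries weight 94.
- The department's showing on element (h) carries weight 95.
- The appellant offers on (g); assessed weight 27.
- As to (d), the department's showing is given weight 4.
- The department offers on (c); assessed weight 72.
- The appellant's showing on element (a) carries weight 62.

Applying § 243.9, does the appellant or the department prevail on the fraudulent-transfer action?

department

— Issue I —
Stage I.1 (appellant, a substantially-more-likely showing, weight is at least 75): (a) 62 < 75 — fails; (b) 75 ≥ 75 — meets.
  Not every element is met, so the appellant fails to carry Stage I.1.
The analysis ends at Stage I.1; the department prevails on this issue.
— Issue II —
Stage II.1 — burden on appellant; standard: the preponderance of the evidence (weight exceeds 49).
    (e): 47 ≤ 49 [not met]
    (f): 33 ≤ 49 [not met]
  Not every element is met, so the appellant fails to carry Stage II.1.
The analysis ends at Stage II.1; the department prevails on this issue.
Per-issue: Issue I → department; Issue II → department. The appellant must prevail on at least one issue; overall, the department prevails.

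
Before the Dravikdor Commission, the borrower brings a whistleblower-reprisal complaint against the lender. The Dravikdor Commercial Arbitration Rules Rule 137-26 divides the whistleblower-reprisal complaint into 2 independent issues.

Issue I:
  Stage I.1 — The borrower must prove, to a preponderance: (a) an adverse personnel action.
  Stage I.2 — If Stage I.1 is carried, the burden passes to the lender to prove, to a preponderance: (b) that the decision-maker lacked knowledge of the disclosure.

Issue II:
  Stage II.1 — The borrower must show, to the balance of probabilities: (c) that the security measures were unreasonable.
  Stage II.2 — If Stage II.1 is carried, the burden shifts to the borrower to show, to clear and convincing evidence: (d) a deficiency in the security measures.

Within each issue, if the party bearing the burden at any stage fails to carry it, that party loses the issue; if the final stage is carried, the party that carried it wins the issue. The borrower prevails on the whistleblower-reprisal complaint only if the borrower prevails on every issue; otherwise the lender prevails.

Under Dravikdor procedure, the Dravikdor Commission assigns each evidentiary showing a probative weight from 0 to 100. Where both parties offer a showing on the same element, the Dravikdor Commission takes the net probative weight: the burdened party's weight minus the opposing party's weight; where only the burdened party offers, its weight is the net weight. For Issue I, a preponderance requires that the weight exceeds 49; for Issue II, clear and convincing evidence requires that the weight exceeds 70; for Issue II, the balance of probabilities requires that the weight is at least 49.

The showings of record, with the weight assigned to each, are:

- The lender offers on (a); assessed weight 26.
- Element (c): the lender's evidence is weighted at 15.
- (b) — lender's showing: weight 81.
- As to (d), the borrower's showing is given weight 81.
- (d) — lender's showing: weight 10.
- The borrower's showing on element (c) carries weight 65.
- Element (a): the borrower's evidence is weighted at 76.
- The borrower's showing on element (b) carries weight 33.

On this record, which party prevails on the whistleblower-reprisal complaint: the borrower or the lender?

— Issue I —
Stage I.1 (borrower, a preponderance, weight exceeds 49): (a) net 76−26=50 > 49 — meets.
  All elements met. The burden passes to the lender.
Stage I.2 (lender, a preponderance, weight exceeds 49): (b) net 81−33=48 ≤ 49 — fails.
  The lender does not carry Stage I.2.
The analysis ends at Stage I.2; the borrower prevails on this issue.
— Issue II —
At Stage II.1 the borrower must meet the balance of probabilities (weight is at least 49): on (c) the weight is 65 less the opposing 15 gives net 50, ≥ 49, so (c) meets the standard.
  Stage II.1 is satisfied; the borrower continues to bear the burden.
At Stage II.2 the borrower must meet clear and convincing evidence (weight exceeds 70): on (d) the weight is 81 less the opposing 10 gives net 71, which does exceed 70, so (d) meets the standard.
  All elements met at the final stage.
With every stage satisfied, the borrower prevails on this issue.
Per-issue: Issue I → borrower; Issue II → borrower. The borrower must prevail on every issue; overall, the borrower prevails.

borrower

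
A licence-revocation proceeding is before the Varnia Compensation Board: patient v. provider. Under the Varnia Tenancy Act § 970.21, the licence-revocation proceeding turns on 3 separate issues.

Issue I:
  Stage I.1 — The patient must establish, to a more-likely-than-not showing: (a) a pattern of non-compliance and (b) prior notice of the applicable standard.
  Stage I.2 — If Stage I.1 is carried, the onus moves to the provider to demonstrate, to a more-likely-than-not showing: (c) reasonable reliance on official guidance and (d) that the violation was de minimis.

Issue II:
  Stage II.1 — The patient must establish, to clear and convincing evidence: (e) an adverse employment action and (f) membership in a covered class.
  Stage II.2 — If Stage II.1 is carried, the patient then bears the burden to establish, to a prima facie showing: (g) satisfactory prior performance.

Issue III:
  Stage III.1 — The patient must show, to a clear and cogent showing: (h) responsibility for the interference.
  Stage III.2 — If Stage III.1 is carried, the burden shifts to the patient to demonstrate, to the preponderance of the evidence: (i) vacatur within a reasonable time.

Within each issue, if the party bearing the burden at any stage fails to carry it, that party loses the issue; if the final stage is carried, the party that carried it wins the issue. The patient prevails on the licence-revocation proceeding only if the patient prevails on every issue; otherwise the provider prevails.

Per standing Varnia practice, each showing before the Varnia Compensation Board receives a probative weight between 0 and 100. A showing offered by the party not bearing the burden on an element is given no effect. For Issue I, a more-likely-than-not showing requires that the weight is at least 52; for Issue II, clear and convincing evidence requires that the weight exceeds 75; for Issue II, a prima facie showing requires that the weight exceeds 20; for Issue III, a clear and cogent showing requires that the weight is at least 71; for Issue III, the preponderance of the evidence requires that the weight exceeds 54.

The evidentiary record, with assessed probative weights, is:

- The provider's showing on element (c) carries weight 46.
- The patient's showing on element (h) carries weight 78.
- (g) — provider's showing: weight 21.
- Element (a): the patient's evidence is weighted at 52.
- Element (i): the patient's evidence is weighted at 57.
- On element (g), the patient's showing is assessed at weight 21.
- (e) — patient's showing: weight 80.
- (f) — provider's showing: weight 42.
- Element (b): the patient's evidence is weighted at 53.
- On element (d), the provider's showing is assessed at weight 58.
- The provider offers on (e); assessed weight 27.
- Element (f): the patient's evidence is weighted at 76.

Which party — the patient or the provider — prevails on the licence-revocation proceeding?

— Issue I —
Stage I.1 (patient, a more-likely-than-not showing, weight is at least 52): (a) 52 ≥ 52 — meets; (b) 53 ≥ 52 — meets.
  Stage I.1 carried; the burden shifts to the provider.
Stage I.2 (provider, a more-likely-than-not showing, weight is at least 52): (c) 46 < 52 — fails; (d) 58 ≥ 52 — meets.
  The provider does not carry Stage I.2.
The analysis ends at Stage I.2; the patient prevails on this issue.
— Issue II —
Stage II.1 — burden on patient; standard: clear and convincing evidence (weight exceeds 75).
    (e): 80 (provider's 27 disregarded) > 75 [met]
    (f): 76 (provider's 42 disregarded) > 75 [met]
  All elements met. The patient retains the burden for Stage II.2.
Stage II.2 — burden on patient; standard: a prima facie showing (weight exceeds 20).
    (g): 21 (provider's 21 disregarded) > 20 [met]
  All elements met at the final stage.
Every stage carried; the patient prevails on this issue.
— Issue III —
Stage III.1 (patient, a clear and cogent showing, weight is at least 71): (h) 78 ≥ 71 — meets.
  All elements met. The patient retains the burden for Stage III.2.
Stage III.2 (patient, the preponderance of the evidence, weight exceeds 54): (i) 57 > 54 — meets.
  All elements met at the final stage.
Every stage carried; the patient prevails on this issue.
Per-issue: Issue I → patient; Issue II → patient; Issue III → patient. The patient must prevail on every issue; overall, the patient prevails.

patient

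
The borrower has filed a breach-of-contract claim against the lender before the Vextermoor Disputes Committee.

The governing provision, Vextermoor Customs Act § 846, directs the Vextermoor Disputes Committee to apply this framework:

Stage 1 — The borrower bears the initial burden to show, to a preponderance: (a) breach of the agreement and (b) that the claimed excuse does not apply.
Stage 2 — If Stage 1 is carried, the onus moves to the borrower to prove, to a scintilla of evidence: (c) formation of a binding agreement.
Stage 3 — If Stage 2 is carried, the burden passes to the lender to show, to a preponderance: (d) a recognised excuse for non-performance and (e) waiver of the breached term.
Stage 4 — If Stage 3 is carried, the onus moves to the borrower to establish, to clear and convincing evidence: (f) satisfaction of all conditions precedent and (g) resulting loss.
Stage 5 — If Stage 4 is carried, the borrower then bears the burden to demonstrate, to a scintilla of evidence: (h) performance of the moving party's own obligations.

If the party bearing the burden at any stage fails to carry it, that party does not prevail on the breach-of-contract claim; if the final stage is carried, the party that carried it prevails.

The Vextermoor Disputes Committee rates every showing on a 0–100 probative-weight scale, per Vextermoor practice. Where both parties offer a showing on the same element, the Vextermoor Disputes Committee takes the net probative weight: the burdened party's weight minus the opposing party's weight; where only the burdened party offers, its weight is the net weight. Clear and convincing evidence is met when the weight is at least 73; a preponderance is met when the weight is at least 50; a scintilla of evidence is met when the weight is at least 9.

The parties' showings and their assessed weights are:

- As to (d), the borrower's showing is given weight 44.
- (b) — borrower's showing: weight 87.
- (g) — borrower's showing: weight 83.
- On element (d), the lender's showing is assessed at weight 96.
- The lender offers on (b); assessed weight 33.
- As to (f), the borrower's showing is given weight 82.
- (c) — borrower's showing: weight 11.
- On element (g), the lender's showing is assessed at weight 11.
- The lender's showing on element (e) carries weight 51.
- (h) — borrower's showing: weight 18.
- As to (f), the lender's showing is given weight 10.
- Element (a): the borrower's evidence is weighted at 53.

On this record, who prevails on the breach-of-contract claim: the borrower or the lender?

Stage 1 (borrower, a preponderance, weight is at least 50): (a) 53 ≥ 50 — meets; (b) net 87−33=54 ≥ 50 — meets.
  All elements met. The borrower retains the burden for Stage 2.
Stage 2 (borrower, a scintilla of evidence, weight is at least 9): (c) 11 ≥ 9 — meets.
  The borrower carries Stage 2; the lender now bears the burden.
Stage 3 (lender, a preponderance, weight is at least 50): (d) net 96−44=52 ≥ 50 — meets; (e) 51 ≥ 50 — meets.
  The lender carries Stage 3; the borrower now bears the burden.
Stage 4 (borrower, clear and convincing evidence, weight is at least 73): (f) net 82−10=72 < 73 — fails; (g) net 83−11=72 < 73 — fails.
  Stage 4 not carried; the borrower fails its burden.
The analysis ends at Stage 4; the lender prevails.

lender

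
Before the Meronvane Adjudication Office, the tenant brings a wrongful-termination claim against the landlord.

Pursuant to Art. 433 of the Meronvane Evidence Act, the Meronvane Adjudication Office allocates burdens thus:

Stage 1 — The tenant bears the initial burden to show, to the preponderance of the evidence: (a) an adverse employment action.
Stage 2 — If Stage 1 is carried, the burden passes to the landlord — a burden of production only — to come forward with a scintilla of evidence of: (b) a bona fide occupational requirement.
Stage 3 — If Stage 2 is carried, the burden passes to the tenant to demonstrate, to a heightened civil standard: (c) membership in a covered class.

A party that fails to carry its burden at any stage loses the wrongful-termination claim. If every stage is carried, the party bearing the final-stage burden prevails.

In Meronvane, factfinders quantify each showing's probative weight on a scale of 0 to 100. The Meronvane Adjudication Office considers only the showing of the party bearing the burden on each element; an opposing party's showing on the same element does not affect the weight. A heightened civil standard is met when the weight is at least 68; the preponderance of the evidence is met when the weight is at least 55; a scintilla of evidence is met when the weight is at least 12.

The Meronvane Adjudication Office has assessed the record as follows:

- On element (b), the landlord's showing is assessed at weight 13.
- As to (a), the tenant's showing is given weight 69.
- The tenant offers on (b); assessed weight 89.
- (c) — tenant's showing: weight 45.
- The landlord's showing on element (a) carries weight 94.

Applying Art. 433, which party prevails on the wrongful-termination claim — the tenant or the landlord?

landlord

Stage 1 — burden on tenant; standard: the preponderance of the evidence (weight is at least 55).
    (a): 69 (landlord's 94 disregarded) ≥ 55 [met]
  Stage 1 is satisfied; the onus moves to the landlord.
Stage 2 — burden on landlord; standard: a scintilla of evidence (weight is at least 12).
    (b): 13 (tenant's 89 disregarded) ≥ 12 [met]
  Stage 2 is satisfied; the onus moves to the tenant.
Stage 3 — burden on tenant; standard: a heightened civil standard (weight is at least 68).
    (c): 45 < 68 [not met]
  The tenant does not carry Stage 3.
The analysis ends at Stage 3; the landlord prevails.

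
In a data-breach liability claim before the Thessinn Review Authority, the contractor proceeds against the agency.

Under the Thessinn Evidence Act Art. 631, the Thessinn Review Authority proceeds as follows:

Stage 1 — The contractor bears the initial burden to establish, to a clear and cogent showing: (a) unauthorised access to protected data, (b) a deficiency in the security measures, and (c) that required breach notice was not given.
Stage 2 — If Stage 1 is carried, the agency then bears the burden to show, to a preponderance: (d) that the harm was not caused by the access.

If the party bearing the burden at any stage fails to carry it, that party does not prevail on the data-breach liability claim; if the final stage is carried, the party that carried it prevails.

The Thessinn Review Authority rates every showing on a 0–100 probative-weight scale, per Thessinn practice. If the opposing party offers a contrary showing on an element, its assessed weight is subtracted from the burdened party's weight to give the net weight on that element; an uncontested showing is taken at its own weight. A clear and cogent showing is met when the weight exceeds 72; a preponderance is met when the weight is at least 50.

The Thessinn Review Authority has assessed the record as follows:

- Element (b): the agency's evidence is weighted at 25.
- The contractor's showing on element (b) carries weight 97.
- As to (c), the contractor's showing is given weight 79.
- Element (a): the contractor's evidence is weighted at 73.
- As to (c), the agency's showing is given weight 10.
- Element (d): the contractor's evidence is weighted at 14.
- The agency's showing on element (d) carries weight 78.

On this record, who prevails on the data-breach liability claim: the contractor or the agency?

agency

Stage 1 (contractor, a clear and cogent showing, weight exceeds 72): (a) 73 > 72 — meets; (b) net 97−25=72 ≤ 72 — fails; (c) net 79−10=69 ≤ 72 — fails.
  The contractor does not carry Stage 1.
The agency prevails.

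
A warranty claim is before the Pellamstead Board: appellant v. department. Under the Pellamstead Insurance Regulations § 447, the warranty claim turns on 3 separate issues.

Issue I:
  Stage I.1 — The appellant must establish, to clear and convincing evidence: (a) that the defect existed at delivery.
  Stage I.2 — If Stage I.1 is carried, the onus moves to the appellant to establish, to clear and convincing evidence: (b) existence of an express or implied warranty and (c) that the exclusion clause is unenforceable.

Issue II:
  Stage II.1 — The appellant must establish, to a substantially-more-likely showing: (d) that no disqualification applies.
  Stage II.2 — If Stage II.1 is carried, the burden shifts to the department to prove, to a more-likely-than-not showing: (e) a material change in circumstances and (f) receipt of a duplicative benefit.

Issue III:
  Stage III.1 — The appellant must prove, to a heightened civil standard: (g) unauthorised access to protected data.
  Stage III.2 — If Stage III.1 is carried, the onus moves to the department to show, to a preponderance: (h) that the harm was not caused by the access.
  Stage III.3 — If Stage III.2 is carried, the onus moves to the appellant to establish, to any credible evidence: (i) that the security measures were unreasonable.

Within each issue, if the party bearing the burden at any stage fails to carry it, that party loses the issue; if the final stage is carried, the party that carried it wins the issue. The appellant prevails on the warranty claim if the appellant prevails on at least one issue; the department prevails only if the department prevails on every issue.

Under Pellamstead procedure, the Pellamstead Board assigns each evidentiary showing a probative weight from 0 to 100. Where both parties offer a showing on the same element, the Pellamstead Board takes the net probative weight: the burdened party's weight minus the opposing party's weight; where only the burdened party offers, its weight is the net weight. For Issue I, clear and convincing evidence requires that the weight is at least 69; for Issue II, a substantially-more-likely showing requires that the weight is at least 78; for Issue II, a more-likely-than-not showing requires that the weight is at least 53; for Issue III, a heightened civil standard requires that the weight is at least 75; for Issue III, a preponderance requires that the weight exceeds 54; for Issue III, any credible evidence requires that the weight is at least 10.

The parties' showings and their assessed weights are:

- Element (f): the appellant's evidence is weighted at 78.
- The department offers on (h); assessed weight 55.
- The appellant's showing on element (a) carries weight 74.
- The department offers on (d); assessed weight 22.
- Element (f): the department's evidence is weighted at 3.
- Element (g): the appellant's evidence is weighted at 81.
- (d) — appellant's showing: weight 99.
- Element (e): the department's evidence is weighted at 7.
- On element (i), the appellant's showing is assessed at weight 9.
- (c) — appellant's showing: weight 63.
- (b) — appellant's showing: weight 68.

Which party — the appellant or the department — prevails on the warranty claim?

— Issue I —
At Stage I.1 the appellant must meet clear and convincing evidence (weight is at least 69): on (a) the weight is 74, which does reach 69, so (a) meets the standard.
  Stage I.1 is satisfied; the appellant continues to bear the burden.
At Stage I.2 the appellant must meet clear and convincing evidence (weight is at least 69): on (b) the weight is 68, which does not reach 69, so (b) does not meet the standard; on (c) the weight is 63, which does not reach 69, so (c) does not meet the standard.
  Not every element is met, so the appellant fails to carry Stage I.2.
So the department prevails on this issue.
— Issue II —
Stage II.1 (appellant, a substantially-more-likely showing, weight is at least 78): (d) net 99−22=77 < 78 — fails.
  The appellant does not carry Stage II.1.
The analysis ends at Stage II.1; the department prevails on this issue.
— Issue III —
Stage III.1 (appellant, a heightened civil standard, weight is at least 75): (g) 81 ≥ 75 — meets.
  Stage III.1 carried; the burden shifts to the department.
Stage III.2 (department, a preponderance, weight exceeds 54): (h) 55 > 54 — meets.
  Stage III.2 is satisfied; the onus moves to the appellant.
Stage III.3 (appellant, any credible evidence, weight is at least 10): (i) 9 < 10 — fails.
  Not every element is met, so the appellant fails to carry Stage III.3.
So the department prevails on this issue.
Per-issue: Issue I → department; Issue II → department; Issue III → department. The appellant must prevail on at least one issue; overall, the department prevails.

department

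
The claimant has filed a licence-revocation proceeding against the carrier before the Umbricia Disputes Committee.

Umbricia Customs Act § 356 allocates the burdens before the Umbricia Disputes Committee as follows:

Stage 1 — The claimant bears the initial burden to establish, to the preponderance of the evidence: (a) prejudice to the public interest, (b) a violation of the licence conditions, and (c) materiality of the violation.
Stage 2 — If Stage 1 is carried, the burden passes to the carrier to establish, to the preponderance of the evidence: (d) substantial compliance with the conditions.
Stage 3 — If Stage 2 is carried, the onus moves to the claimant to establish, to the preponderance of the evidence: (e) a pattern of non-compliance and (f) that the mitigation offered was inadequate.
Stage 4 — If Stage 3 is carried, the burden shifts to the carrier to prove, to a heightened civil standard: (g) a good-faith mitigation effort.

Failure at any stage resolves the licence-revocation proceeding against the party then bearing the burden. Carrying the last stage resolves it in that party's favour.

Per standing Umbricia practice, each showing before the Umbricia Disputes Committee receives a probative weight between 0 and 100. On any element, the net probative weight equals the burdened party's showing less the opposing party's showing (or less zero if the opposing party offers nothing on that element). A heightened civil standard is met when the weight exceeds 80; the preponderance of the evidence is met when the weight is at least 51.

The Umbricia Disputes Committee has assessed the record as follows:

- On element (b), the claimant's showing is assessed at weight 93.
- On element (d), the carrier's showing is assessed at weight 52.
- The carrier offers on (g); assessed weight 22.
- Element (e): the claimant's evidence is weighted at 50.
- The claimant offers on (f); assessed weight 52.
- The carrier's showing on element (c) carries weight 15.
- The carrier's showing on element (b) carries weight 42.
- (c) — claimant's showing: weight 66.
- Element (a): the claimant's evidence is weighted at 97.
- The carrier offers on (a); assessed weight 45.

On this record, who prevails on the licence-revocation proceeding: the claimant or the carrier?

At Stage 1 the claimant must meet the preponderance of the evidence (weight is at least 51): on (a) the weight is 97 less the opposing 45 gives net 52, which does reach 51, so (a) meets the standard; on (b) the weight is 93 less the opposing 42 gives net 51, which does reach 51, so (b) meets the standard; on (c) the weight is 66 less the opposing 15 gives net 51, ≥ 51, so (c) meets the standard.
  The claimant carries Stage 1; the carrier now bears the burden.
At Stage 2 the carrier must meet the preponderance of the evidence (weight is at least 51): on (d) the weight is 52, which does reach 51, so (d) meets the standard.
  Stage 2 carried; the burden shifts to the claimant.
At Stage 3 the claimant must meet the preponderance of the evidence (weight is at least 51): on (e) the weight is 50, which does not reach 51, so (e) does not meet the standard; on (f) the weight is 52, which does reach 51, so (f) meets the standard.
  The claimant does not carry Stage 3.
The carrier prevails.

carrier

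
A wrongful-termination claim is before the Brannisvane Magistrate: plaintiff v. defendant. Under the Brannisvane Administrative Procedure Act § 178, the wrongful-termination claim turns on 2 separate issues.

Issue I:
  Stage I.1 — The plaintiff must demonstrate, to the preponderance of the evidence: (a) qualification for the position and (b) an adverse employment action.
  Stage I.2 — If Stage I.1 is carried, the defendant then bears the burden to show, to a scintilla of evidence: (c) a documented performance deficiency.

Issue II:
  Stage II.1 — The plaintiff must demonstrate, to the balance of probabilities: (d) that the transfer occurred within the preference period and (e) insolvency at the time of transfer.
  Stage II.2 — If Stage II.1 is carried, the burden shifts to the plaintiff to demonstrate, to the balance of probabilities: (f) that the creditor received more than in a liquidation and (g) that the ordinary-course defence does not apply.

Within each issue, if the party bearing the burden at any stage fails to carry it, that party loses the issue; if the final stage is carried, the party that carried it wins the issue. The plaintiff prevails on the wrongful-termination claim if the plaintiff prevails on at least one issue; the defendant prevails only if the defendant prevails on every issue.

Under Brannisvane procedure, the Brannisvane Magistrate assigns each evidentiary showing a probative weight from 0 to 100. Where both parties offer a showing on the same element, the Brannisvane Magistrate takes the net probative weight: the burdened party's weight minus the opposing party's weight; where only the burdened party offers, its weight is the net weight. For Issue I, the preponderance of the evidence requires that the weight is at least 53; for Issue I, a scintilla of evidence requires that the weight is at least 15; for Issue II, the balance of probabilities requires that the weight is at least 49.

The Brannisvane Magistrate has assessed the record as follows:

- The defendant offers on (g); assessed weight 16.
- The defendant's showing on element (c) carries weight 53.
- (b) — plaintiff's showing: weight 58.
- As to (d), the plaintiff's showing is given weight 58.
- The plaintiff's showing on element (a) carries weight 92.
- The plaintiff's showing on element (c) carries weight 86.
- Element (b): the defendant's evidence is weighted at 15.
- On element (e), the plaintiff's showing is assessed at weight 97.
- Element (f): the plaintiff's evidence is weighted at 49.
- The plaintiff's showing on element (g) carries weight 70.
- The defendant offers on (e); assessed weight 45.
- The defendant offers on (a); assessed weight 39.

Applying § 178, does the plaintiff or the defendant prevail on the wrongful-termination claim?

— Issue I —
Stage I.1 (plaintiff, the preponderance of the evidence, weight is at least 53): (a) net 92−39=53 ≥ 53 — meets; (b) net 58−15=43 < 53 — fails.
  Stage I.1 not carried; the plaintiff fails its burden.
The defendant prevails on this issue.
— Issue II —
At Stage II.1 the plaintiff must meet the balance of probabilities (weight is at least 49): on (d) the weight is 58, ≥ 49, so (d) meets the standard; on (e) the weight is 97 less the opposing 45 gives net 52, which does reach 49, so (e) meets the standard.
  Stage II.1 carried; the burden remains with the plaintiff.
At Stage II.2 the plaintiff must meet the balance of probabilities (weight is at least 49): on (f) the weight is 49, which does reach 49, so (f) meets the standard; on (g) the weight is 70 less the opposing 16 gives net 54, which does reach 49, so (g) meets the standard.
  The plaintiff carries the last stage.
Every stage carried; the plaintiff prevails on this issue.
Per-issue: Issue I → defendant; Issue II → plaintiff. The plaintiff must prevail on at least one issue; overall, the plaintiff prevails.

plaintiff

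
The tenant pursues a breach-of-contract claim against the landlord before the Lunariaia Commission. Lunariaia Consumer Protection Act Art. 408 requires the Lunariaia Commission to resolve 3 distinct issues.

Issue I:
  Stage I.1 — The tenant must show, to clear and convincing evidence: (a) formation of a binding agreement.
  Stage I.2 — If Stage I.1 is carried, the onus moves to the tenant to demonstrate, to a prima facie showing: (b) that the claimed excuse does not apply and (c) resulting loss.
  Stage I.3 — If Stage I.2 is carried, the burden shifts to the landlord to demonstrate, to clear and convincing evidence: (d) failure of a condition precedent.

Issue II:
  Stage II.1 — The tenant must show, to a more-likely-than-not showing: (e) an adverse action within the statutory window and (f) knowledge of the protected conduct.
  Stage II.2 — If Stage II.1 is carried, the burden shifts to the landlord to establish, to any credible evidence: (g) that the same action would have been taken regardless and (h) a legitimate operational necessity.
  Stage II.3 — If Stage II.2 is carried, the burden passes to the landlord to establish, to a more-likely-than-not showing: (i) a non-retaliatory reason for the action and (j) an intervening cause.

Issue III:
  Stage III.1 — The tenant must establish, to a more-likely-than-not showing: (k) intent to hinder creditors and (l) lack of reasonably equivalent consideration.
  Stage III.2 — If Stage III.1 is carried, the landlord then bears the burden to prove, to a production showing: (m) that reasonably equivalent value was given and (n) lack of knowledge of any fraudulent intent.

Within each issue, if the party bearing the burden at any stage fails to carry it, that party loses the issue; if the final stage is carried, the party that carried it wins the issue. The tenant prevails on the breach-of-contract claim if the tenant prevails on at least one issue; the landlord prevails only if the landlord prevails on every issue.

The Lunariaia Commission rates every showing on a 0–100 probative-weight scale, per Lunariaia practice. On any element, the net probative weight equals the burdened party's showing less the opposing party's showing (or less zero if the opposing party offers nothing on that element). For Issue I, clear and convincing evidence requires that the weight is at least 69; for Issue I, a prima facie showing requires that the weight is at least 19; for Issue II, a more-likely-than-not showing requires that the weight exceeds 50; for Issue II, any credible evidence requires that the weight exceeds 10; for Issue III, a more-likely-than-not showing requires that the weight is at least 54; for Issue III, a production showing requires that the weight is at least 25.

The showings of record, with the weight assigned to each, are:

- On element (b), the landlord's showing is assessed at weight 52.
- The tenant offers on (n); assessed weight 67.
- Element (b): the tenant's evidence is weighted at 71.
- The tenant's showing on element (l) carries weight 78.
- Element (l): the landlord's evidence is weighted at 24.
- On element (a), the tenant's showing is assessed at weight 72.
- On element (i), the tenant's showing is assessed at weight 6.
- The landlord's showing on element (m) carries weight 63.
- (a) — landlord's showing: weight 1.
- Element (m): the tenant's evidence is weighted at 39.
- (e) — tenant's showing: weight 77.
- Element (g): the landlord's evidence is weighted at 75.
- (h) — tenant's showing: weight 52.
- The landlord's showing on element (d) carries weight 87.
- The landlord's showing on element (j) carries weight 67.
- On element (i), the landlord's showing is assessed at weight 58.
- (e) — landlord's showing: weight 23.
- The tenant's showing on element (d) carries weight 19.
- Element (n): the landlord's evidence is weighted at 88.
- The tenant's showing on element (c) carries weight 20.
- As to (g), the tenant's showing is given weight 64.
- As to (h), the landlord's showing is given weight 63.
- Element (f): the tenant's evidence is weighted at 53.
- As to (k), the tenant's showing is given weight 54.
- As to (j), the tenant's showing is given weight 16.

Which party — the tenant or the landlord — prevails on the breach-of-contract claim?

tenant

— Issue I —
Stage I.1 — burden on tenant; standard: clear and convincing evidence (weight is at least 69).
    (a): 72 − 1 = 71 ≥ 69 [met]
  All elements met. The tenant retains the burden for Stage I.2.
Stage I.2 — burden on tenant; standard: a prima facie showing (weight is at least 19).
    (b): 71 − 52 = 19 ≥ 19 [met]
    (c): 20 ≥ 19 [met]
  All elements met. The burden passes to the landlord.
Stage I.3 — burden on landlord; standard: clear and convincing evidence (weight is at least 69).
    (d): 87 − 19 = 68 < 69 [not met]
  Stage I.3 not carried; the landlord fails its burden.
So the tenant prevails on this issue.
— Issue II —
At Stage II.1 the tenant must meet a more-likely-than-not showing (weight exceeds 50): on (e) the weight is 77 less the opposing 23 gives net 54, > 50, so (e) meets the standard; on (f) the weight is 53, > 50, so (f) meets the standard.
  The tenant carries Stage II.1; the landlord now bears the burden.
At Stage II.2 the landlord must meet any credible evidence (weight exceeds 10): on (g) the weight is 75 less the opposing 64 gives net 11, > 10, so (g) meets the standard; on (h) the weight is 63 less the opposing 52 gives net 11, which does exceed 10, so (h) meets the standard.
  Stage II.2 is satisfied; the landlord continues to bear the burden.
At Stage II.3 the landlord must meet a more-likely-than-not showing (weight exceeds 50): on (i) the weight is 58 less the opposing 6 gives net 52, which does exceed 50, so (i) meets the standard; on (j) the weight is 67 less the opposing 16 gives net 51, which does exceed 50, so (j) meets the standard.
  Stage II.3 carried; the final stage is satisfied.
All stages carried — the landlord prevails on this issue.
— Issue III —
At Stage III.1 the tenant must meet a more-likely-than-not showing (weight is at least 54): on (k) the weight is 54, which does reach 54, so (k) meets the standard; on (l) the weight is 78 less the opposing 24 gives net 54, ≥ 54, so (l) meets the standard.
  The tenant carries Stage III.1; the landlord now bears the burden.
At Stage III.2 the landlord must meet a production showing (weight is at least 25): on (m) the weight is 63 less the opposing 39 gives net 24, which does not reach 25, so (m) does not meet the standard; on (n) the weight is 88 less the opposing 67 gives net 21, < 25, so (n) does not meet the standard.
  Stage III.2 not carried; the landlord fails its burden.
The analysis ends at Stage III.2; the tenant prevails on this issue.
Per-issue: Issue I → tenant; Issue II → landlord; Issue III → tenant. The tenant must prevail on at least one issue; overall, the tenant prevails.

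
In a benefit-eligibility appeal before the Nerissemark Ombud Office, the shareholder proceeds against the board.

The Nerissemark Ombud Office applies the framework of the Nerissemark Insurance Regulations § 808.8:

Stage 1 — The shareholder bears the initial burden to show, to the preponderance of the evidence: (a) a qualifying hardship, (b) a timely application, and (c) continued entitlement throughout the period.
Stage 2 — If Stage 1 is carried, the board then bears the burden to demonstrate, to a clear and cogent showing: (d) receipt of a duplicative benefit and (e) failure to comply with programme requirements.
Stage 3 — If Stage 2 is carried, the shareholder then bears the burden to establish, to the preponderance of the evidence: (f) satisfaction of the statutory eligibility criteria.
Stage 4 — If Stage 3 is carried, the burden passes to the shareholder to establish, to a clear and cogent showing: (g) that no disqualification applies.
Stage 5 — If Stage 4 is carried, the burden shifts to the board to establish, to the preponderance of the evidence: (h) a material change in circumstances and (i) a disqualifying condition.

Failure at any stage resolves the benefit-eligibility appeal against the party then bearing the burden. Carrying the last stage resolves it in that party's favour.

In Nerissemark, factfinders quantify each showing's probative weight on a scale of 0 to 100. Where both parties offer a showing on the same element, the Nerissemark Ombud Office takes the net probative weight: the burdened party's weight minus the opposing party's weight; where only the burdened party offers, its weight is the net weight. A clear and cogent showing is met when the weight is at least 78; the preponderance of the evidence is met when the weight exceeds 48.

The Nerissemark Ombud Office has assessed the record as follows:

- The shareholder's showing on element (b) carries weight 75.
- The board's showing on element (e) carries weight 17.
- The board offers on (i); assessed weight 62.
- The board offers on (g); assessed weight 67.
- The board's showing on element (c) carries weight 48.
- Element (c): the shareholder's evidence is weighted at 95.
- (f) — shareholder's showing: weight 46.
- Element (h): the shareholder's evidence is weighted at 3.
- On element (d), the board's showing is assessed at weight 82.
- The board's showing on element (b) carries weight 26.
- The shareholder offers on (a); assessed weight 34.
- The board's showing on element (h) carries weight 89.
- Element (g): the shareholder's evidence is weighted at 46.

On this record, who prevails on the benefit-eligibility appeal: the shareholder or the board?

board

At Stage 1 the shareholder must meet the preponderance of the evidence (weight exceeds 48): on (a) the weight is 34, which does not exceed 48, so (a) does not meet the standard; on (b) the weight is 75 less the opposing 26 gives net 49, > 48, so (b) meets the standard; on (c) the weight is 95 less the opposing 48 gives net 47, ≤ 48, so (c) does not meet the standard.
  Not every element is met, so the shareholder fails to carry Stage 1.
So the board prevails.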